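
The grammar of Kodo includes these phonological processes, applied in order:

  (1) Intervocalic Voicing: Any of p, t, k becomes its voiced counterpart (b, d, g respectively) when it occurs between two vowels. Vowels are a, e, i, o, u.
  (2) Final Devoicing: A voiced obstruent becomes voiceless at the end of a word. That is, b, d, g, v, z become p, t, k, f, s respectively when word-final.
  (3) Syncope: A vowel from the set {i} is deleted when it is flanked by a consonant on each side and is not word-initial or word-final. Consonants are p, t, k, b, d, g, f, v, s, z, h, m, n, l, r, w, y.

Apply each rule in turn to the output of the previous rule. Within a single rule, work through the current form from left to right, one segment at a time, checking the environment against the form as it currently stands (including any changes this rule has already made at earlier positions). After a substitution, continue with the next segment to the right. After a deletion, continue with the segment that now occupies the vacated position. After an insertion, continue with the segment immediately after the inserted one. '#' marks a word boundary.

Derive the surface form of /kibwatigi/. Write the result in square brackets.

(1) Intervocalic Voicing: [kibwatigi] → [kibwadigi]
(2) Final Devoicing: no change — [kibwadigi]
(3) Syncope: [kibwadigi] → [kbwadgi]

[kbwadgi]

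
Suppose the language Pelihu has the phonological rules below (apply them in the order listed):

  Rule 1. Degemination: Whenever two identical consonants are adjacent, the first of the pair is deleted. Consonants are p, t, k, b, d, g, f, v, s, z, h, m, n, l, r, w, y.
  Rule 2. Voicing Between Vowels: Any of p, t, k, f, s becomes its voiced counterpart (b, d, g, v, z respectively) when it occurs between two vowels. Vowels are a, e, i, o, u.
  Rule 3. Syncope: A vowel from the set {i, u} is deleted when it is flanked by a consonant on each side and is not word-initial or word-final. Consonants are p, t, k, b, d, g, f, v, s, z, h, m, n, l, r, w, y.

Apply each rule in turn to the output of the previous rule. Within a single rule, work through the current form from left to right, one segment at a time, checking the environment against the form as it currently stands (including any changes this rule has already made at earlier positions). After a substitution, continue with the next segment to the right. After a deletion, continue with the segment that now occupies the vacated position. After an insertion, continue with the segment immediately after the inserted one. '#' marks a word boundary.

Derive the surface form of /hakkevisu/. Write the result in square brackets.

[hagevzu]

Rule 1 Degemination: [hakkevisu] → [hakevisu]
Rule 2 Voicing Between Vowels: [hakevisu] → [hagevizu]
Rule 3 Syncope: [hagevizu] → [hagevzu]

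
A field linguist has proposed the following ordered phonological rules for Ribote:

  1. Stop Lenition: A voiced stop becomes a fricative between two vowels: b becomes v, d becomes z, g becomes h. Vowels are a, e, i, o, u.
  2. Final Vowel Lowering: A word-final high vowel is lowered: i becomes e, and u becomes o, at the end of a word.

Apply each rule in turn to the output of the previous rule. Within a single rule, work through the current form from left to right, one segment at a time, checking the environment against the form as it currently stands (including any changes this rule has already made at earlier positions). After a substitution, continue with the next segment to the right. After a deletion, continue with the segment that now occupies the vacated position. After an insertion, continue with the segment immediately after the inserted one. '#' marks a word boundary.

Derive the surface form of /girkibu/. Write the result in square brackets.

[girkivo]

1 Stop Lenition: [girkibu] → [girkivu]
2 Final Vowel Lowering: [girkivu] → [girkivo]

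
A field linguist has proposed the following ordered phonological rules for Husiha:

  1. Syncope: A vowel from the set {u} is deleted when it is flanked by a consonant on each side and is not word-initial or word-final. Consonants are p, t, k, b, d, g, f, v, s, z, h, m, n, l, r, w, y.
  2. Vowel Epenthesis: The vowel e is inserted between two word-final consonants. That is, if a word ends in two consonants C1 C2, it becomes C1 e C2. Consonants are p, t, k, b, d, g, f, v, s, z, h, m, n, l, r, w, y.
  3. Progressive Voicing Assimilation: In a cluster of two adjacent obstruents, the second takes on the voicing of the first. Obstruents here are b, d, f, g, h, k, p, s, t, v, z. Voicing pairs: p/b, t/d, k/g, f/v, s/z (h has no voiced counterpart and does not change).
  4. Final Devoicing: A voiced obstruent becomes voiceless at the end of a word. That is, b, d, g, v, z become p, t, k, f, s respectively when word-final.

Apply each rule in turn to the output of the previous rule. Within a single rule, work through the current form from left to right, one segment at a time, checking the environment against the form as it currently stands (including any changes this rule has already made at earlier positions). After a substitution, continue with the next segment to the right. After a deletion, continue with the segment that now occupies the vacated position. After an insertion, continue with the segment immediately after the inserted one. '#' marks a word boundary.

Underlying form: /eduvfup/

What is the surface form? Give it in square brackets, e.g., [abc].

[edvvep]

1 Syncope: [eduvfup] → [edvfp]
2 Vowel Epenthesis: [edvfp] → [edvfep]
3 Progressive Voicing Assimilation: [edvfep] → [edvvep]
4 Final Devoicing: no change — [edvvep]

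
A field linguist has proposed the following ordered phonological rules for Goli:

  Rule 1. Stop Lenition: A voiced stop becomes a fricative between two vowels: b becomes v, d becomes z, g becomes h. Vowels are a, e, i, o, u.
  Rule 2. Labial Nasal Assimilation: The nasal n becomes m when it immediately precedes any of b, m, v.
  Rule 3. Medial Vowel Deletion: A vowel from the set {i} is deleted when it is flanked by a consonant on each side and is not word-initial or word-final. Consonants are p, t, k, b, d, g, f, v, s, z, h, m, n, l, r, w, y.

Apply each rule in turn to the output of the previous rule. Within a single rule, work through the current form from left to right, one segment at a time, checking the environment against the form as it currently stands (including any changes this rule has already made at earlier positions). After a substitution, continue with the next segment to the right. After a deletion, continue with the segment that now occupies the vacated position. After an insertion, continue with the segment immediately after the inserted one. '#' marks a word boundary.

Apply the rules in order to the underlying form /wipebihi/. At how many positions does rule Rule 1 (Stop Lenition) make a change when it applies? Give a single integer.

1

Rule 1 Stop Lenition: [wipebihi] → [wipevihi]
Rule 2 Labial Nasal Assimilation: no change — [wipevihi]
Rule 3 Medial Vowel Deletion: [wipevihi] → [wpevhi]
Rule Rule 1 changed 1 position(s).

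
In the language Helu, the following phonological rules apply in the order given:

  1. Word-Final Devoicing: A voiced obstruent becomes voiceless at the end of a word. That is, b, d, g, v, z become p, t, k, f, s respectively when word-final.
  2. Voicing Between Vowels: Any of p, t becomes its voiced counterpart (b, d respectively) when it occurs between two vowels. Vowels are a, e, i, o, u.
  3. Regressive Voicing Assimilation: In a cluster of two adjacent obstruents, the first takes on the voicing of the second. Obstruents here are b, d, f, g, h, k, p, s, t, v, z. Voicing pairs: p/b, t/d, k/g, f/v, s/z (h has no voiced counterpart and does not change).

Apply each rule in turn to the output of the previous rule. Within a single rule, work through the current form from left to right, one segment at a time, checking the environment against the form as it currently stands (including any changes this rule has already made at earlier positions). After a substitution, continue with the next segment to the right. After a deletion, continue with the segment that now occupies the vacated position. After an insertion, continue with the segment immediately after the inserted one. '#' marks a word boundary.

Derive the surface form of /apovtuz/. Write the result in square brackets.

[aboftus]

1 Word-Final Devoicing: [apovtuz] → [apovtus]
2 Voicing Between Vowels: [apovtus] → [abovtus]
3 Regressive Voicing Assimilation: [abovtus] → [aboftus]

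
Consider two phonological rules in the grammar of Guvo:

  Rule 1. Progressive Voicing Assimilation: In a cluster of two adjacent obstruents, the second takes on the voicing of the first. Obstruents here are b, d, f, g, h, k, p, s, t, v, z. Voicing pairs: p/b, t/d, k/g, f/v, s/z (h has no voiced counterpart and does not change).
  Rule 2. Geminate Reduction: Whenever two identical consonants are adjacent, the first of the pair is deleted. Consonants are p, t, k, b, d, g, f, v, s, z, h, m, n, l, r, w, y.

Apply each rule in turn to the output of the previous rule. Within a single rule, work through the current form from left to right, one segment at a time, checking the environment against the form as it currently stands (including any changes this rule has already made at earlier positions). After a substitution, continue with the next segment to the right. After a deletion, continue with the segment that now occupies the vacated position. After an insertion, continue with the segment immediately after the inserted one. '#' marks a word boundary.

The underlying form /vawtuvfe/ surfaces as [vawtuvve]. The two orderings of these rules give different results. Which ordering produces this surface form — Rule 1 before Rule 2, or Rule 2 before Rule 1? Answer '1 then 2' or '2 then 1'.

2 then 1

Order 1 then 2:
  1 Progressive Voicing Assimilation: [vawtuvfe] → [vawtuvve]
  2 Geminate Reduction: [vawtuvve] → [vawtuve]
  result: [vawtuve]
Order 2 then 1:
  2 Geminate Reduction: no change — [vawtuvfe]
  1 Progressive Voicing Assimilation: [vawtuvfe] → [vawtuvve]
  result: [vawtuvve]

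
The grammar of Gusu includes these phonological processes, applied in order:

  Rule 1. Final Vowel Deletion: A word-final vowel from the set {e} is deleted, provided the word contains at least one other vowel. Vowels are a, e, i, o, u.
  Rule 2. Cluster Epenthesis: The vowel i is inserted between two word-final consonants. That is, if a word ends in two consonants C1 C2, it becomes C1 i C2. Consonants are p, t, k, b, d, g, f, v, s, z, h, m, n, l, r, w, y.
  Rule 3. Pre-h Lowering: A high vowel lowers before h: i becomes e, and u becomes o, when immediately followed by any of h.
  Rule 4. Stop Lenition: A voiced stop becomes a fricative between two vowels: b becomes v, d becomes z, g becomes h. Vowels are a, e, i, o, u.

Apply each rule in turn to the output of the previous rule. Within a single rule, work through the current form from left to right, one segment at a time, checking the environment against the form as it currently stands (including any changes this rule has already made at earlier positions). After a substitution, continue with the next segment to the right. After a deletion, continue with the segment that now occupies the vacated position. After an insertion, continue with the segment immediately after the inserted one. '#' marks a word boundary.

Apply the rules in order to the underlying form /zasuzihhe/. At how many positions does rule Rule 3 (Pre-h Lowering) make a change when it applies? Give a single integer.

2

Rule 1 Final Vowel Deletion: [zasuzihhe] → [zasuzihh]
Rule 2 Cluster Epenthesis: [zasuzihh] → [zasuzihih]
Rule 3 Pre-h Lowering: [zasuzihih] → [zasuzeheh]
Rule 4 Stop Lenition: no change — [zasuzeheh]
Rule Rule 3 changed 2 position(s).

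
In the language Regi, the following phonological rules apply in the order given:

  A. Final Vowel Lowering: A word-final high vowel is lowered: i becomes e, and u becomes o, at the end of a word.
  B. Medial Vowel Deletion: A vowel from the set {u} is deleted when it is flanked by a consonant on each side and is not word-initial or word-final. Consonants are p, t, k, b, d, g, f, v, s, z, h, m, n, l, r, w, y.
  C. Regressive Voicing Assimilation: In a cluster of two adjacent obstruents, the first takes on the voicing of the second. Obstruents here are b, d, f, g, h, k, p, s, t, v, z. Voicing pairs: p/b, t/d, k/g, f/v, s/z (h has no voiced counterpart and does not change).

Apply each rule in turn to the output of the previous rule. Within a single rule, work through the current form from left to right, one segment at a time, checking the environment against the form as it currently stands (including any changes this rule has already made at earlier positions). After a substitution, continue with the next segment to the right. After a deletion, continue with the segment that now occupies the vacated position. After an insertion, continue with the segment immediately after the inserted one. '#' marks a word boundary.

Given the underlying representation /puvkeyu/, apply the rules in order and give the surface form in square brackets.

A Final Vowel Lowering: [puvkeyu] → [puvkeyo]
B Medial Vowel Deletion: [puvkeyo] → [pvkeyo]
C Regressive Voicing Assimilation: [pvkeyo] → [bfkeyo]

[bfkeyo]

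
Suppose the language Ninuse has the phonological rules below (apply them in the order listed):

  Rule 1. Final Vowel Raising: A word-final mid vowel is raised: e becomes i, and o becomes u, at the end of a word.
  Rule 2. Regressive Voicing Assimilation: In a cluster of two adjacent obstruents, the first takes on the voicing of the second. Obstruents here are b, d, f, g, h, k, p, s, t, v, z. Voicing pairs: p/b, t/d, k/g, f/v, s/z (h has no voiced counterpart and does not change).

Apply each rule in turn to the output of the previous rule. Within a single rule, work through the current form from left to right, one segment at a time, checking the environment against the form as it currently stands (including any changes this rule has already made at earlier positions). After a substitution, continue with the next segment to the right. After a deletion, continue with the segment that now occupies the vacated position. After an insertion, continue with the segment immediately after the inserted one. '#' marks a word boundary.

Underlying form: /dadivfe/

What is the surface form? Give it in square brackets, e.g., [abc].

[dadiffi]

Rule 1 Final Vowel Raising: [dadivfe] → [dadivfi]
Rule 2 Regressive Voicing Assimilation: [dadivfi] → [dadiffi]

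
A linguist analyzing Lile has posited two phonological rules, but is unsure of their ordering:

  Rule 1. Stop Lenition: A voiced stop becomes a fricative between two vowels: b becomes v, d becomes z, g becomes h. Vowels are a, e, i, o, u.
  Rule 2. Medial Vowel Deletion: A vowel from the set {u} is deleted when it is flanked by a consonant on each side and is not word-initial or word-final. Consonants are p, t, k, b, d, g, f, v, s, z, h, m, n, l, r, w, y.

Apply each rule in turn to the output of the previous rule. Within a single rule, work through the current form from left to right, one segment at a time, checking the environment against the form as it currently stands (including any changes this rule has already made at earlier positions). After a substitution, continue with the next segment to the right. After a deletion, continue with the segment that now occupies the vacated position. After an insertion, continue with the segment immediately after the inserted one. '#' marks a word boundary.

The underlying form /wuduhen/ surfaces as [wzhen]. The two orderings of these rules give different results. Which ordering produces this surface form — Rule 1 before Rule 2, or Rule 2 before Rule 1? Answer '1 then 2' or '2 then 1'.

Order 1 then 2:
  1 Stop Lenition: [wuduhen] → [wuzuhen]
  2 Medial Vowel Deletion: [wuzuhen] → [wzhen]
  result: [wzhen]
Order 2 then 1:
  2 Medial Vowel Deletion: [wuduhen] → [wdhen]
  1 Stop Lenition: no change — [wdhen]
  result: [wdhen]

1 then 2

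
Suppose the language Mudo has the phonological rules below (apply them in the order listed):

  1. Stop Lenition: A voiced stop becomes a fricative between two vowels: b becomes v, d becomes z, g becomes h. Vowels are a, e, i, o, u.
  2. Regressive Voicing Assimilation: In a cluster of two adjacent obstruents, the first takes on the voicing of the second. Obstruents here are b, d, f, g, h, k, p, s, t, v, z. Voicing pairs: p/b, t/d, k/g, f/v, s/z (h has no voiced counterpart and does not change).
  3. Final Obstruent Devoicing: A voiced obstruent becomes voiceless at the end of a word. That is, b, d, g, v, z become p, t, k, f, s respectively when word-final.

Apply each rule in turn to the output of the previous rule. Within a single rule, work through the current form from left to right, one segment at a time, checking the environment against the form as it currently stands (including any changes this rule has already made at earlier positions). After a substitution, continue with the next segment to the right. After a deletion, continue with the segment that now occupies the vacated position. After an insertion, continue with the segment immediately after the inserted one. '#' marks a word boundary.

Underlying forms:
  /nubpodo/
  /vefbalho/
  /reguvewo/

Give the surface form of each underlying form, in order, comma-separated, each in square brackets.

[nuppozo], [vevbalho], [rehuvewo]

/nubpodo/:
  1 Stop Lenition: [nubpodo] → [nubpozo]
  2 Regressive Voicing Assimilation: [nubpozo] → [nuppozo]
  3 Final Obstruent Devoicing: no change — [nuppozo]
/vefbalho/:
  1 Stop Lenition: no change — [vefbalho]
  2 Regressive Voicing Assimilation: [vefbalho] → [vevbalho]
  3 Final Obstruent Devoicing: no change — [vevbalho]
/reguvewo/:
  1 Stop Lenition: [reguvewo] → [rehuvewo]
  2 Regressive Voicing Assimilation: no change — [rehuvewo]
  3 Final Obstruent Devoicing: no change — [rehuvewo]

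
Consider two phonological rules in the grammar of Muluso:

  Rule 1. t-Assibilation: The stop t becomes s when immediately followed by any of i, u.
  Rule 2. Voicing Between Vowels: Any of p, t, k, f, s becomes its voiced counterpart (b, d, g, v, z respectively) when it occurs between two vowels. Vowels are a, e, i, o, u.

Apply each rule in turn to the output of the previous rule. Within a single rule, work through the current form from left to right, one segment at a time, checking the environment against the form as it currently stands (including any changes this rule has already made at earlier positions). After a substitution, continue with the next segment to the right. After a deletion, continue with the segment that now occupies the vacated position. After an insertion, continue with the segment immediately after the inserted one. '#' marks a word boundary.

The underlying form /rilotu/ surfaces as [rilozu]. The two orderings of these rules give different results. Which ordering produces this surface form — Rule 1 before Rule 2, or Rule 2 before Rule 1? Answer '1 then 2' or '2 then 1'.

1 then 2

Order 1 then 2:
  1 t-Assibilation: [rilotu] → [rilosu]
  2 Voicing Between Vowels: [rilosu] → [rilozu]
  result: [rilozu]
Order 2 then 1:
  2 Voicing Between Vowels: [rilotu] → [rilodu]
  1 t-Assibilation: no change — [rilodu]
  result: [rilodu]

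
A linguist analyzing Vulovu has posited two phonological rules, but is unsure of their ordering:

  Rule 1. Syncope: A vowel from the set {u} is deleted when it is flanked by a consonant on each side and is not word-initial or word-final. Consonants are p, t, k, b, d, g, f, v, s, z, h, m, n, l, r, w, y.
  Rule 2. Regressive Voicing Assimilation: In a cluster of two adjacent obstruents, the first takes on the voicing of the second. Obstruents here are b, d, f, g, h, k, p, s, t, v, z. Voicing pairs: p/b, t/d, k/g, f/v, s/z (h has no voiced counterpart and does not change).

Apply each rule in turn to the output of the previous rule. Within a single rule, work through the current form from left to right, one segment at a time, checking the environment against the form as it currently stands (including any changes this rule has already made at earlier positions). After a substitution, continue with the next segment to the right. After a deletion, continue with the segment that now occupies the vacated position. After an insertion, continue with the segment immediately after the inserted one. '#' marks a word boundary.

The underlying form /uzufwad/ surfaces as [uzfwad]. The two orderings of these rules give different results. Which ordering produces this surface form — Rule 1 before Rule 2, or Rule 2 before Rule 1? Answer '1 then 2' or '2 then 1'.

2 then 1

Order 1 then 2:
  1 Syncope: [uzufwad] → [uzfwad]
  2 Regressive Voicing Assimilation: [uzfwad] → [usfwad]
  result: [usfwad]
Order 2 then 1:
  2 Regressive Voicing Assimilation: no change — [uzufwad]
  1 Syncope: [uzufwad] → [uzfwad]
  result: [uzfwad]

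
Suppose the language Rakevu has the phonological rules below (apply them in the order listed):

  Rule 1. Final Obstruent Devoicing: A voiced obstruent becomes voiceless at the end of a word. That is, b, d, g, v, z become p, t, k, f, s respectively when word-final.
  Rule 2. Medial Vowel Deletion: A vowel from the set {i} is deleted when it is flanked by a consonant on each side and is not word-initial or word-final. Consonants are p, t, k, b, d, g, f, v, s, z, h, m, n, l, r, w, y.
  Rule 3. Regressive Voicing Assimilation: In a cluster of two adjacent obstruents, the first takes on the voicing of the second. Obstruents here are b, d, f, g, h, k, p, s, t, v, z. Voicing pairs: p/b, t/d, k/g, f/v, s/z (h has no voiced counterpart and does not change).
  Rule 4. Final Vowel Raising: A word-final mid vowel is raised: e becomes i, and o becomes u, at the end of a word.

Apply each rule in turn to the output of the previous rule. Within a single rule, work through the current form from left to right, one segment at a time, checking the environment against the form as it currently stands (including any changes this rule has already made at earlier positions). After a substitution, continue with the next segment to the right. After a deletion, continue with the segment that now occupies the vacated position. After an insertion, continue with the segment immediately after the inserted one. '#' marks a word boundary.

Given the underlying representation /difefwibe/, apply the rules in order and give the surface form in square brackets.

[tfefwbi]

Rule 1 Final Obstruent Devoicing: no change — [difefwibe]
Rule 2 Medial Vowel Deletion: [difefwibe] → [dfefwbe]
Rule 3 Regressive Voicing Assimilation: [dfefwbe] → [tfefwbe]
Rule 4 Final Vowel Raising: [tfefwbe] → [tfefwbi]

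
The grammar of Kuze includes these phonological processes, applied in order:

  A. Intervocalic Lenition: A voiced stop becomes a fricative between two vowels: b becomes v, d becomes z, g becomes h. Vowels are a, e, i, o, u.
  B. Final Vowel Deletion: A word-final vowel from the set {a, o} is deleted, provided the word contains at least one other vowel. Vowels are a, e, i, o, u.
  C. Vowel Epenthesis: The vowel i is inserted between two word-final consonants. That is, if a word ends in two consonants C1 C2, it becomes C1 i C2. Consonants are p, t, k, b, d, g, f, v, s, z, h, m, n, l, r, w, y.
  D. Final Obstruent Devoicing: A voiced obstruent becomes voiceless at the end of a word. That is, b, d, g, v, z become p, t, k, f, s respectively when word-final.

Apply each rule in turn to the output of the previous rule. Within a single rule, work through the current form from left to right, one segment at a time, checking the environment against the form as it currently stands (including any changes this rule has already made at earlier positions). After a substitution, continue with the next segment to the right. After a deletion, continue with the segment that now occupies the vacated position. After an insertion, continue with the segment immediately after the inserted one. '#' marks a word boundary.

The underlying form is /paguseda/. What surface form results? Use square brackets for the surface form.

A Intervocalic Lenition: [paguseda] → [pahuseza]
B Final Vowel Deletion: [pahuseza] → [pahusez]
C Vowel Epenthesis: no change — [pahusez]
D Final Obstruent Devoicing: [pahusez] → [pahuses]

[pahuses]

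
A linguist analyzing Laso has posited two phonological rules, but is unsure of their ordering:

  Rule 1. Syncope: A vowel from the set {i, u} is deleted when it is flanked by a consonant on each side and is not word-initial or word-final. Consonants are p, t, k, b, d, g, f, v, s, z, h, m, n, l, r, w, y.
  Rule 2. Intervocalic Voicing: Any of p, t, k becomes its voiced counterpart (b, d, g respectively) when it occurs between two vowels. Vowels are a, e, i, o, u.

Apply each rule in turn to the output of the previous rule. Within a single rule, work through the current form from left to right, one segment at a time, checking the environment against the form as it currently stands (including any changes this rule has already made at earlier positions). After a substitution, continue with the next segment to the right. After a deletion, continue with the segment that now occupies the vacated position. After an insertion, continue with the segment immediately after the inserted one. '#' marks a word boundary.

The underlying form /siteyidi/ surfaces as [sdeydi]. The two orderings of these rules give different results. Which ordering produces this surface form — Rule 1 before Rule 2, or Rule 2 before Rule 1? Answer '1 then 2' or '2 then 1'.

Order 1 then 2:
  1 Syncope: [siteyidi] → [steydi]
  2 Intervocalic Voicing: no change — [steydi]
  result: [steydi]
Order 2 then 1:
  2 Intervocalic Voicing: [siteyidi] → [sideyidi]
  1 Syncope: [sideyidi] → [sdeydi]
  result: [sdeydi]

2 then 1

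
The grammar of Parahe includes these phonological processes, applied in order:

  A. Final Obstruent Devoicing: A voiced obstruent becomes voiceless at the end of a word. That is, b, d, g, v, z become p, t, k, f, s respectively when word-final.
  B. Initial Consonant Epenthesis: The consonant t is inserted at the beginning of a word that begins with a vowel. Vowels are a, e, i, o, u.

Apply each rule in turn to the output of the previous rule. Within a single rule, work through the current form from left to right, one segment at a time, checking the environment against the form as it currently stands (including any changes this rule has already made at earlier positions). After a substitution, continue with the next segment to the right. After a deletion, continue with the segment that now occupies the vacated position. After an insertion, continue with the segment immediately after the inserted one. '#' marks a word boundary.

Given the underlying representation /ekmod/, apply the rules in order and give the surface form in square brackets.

A Final Obstruent Devoicing: [ekmod] → [ekmot]
B Initial Consonant Epenthesis: [ekmot] → [tekmot]

[tekmot]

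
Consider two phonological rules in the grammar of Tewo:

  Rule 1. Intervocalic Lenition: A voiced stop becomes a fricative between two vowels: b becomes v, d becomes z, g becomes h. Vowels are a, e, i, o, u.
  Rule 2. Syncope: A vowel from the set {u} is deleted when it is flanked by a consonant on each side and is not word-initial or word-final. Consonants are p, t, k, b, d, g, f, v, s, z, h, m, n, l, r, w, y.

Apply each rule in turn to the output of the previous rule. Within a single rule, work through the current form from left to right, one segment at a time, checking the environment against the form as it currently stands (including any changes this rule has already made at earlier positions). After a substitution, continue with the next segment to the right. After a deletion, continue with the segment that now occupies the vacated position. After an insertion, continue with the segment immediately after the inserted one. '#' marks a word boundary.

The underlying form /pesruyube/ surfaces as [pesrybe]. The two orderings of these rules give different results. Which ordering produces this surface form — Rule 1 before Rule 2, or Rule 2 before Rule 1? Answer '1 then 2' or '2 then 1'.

2 then 1

Order 1 then 2:
  1 Intervocalic Lenition: [pesruyube] → [pesruyuve]
  2 Syncope: [pesruyuve] → [pesryve]
  result: [pesryve]
Order 2 then 1:
  2 Syncope: [pesruyube] → [pesrybe]
  1 Intervocalic Lenition: no change — [pesrybe]
  result: [pesrybe]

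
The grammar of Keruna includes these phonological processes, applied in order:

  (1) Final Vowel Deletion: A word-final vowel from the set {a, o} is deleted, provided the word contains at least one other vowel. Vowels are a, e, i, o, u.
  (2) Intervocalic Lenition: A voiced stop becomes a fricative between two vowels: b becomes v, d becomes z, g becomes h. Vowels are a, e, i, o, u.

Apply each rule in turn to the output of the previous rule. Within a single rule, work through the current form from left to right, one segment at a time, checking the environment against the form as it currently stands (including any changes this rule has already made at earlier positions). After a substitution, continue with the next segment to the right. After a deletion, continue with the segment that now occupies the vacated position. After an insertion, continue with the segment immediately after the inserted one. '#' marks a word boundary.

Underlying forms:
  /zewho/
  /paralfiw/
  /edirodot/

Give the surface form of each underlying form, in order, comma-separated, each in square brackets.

/zewho/:
  (1) Final Vowel Deletion: [zewho] → [zewh]
  (2) Intervocalic Lenition: no change — [zewh]
/paralfiw/:
  (1) Final Vowel Deletion: no change — [paralfiw]
  (2) Intervocalic Lenition: no change — [paralfiw]
/edirodot/:
  (1) Final Vowel Deletion: no change — [edirodot]
  (2) Intervocalic Lenition: [edirodot] → [ezirozot]

[zewh], [paralfiw], [ezirozot]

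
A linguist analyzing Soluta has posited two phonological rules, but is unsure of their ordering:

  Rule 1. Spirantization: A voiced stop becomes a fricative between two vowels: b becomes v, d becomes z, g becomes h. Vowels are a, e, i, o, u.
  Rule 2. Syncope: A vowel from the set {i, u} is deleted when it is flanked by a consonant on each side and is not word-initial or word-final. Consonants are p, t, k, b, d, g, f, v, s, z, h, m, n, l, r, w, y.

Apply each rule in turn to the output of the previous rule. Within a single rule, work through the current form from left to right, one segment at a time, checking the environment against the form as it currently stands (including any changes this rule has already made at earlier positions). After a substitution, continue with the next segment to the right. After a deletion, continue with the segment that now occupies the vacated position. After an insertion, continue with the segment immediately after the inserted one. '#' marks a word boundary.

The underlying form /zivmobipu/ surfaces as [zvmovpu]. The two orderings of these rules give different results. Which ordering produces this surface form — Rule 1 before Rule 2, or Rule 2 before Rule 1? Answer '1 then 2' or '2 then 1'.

Order 1 then 2:
  1 Spirantization: [zivmobipu] → [zivmovipu]
  2 Syncope: [zivmovipu] → [zvmovpu]
  result: [zvmovpu]
Order 2 then 1:
  2 Syncope: [zivmobipu] → [zvmobpu]
  1 Spirantization: no change — [zvmobpu]
  result: [zvmobpu]

1 then 2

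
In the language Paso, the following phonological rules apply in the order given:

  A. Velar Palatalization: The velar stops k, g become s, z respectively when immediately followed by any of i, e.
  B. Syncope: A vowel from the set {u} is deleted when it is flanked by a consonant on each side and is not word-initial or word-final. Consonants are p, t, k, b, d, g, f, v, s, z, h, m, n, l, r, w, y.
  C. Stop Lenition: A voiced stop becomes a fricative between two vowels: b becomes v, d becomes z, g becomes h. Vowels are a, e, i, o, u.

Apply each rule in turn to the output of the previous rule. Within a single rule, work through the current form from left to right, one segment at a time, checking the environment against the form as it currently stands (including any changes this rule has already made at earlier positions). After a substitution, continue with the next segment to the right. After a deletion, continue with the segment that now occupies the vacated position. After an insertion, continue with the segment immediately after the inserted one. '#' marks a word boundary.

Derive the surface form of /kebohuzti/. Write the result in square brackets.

A Velar Palatalization: [kebohuzti] → [sebohuzti]
B Syncope: [sebohuzti] → [sebohzti]
C Stop Lenition: [sebohzti] → [sevohzti]

[sevohzti]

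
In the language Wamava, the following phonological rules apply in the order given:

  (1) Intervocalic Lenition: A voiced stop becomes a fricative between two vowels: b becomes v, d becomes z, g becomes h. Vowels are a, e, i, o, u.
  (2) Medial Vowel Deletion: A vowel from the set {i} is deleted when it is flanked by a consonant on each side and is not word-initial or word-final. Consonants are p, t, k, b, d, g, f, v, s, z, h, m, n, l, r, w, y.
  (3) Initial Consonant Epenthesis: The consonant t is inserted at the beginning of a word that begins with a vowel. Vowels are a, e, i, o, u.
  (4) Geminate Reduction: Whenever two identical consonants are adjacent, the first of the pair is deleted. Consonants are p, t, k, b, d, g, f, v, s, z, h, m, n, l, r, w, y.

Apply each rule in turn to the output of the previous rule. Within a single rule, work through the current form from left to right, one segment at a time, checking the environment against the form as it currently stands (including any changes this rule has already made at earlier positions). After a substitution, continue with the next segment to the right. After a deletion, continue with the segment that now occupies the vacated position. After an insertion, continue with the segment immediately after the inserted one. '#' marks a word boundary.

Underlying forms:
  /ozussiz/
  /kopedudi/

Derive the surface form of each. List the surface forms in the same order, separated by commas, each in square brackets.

[tozusz], [kopezuzi]

/ozussiz/:
  (1) Intervocalic Lenition: no change — [ozussiz]
  (2) Medial Vowel Deletion: [ozussiz] → [ozussz]
  (3) Initial Consonant Epenthesis: [ozussz] → [tozussz]
  (4) Geminate Reduction: [tozussz] → [tozusz]
/kopedudi/:
  (1) Intervocalic Lenition: [kopedudi] → [kopezuzi]
  (2) Medial Vowel Deletion: no change — [kopezuzi]
  (3) Initial Consonant Epenthesis: no change — [kopezuzi]
  (4) Geminate Reduction: no change — [kopezuzi]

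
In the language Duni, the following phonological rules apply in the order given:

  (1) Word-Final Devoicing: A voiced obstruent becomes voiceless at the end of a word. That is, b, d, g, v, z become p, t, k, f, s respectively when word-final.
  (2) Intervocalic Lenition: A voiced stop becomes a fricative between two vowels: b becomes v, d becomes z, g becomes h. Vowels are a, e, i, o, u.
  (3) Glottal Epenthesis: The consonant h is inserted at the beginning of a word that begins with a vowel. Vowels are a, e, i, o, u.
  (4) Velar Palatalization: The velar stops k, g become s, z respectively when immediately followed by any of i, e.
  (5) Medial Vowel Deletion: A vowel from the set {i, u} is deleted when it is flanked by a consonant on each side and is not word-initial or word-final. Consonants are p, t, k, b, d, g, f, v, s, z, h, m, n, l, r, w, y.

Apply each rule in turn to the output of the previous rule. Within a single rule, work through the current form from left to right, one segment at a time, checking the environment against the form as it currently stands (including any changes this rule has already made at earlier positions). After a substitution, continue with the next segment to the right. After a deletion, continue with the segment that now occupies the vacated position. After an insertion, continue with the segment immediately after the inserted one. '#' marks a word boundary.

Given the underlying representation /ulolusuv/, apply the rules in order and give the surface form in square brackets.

(1) Word-Final Devoicing: [ulolusuv] → [ulolusuf]
(2) Intervocalic Lenition: no change — [ulolusuf]
(3) Glottal Epenthesis: [ulolusuf] → [hulolusuf]
(4) Velar Palatalization: no change — [hulolusuf]
(5) Medial Vowel Deletion: [hulolusuf] → [hlolsf]

[hlolsf]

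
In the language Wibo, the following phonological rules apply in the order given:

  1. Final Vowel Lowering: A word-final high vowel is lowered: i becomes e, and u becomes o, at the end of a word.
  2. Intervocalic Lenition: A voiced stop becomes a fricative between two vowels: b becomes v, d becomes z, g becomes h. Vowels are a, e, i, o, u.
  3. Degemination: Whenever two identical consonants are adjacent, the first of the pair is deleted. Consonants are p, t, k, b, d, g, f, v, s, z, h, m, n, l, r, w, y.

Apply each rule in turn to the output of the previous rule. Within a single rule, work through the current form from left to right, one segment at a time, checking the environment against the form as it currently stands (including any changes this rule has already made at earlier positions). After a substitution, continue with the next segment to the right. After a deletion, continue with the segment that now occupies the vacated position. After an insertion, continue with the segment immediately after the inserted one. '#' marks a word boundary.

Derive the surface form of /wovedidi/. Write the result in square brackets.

[wovezize]

1 Final Vowel Lowering: [wovedidi] → [wovedide]
2 Intervocalic Lenition: [wovedide] → [wovezize]
3 Degemination: no change — [wovezize]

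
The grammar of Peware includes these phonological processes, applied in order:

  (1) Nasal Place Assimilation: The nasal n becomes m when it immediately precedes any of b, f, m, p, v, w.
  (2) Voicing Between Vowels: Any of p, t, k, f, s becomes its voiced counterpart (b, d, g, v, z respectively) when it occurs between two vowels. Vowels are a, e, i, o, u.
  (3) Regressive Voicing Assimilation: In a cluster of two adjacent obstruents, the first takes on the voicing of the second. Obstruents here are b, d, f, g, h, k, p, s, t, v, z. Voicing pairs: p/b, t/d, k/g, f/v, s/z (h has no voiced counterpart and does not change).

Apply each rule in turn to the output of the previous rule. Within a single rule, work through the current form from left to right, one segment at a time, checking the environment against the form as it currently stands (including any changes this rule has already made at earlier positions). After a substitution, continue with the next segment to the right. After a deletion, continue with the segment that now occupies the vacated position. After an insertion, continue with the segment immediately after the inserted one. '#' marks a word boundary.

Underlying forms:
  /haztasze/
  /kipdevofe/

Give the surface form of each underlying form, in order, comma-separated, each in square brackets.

[hastazze], [kibdevove]

/haztasze/:
  (1) Nasal Place Assimilation: no change — [haztasze]
  (2) Voicing Between Vowels: no change — [haztasze]
  (3) Regressive Voicing Assimilation: [haztasze] → [hastazze]
/kipdevofe/:
  (1) Nasal Place Assimilation: no change — [kipdevofe]
  (2) Voicing Between Vowels: [kipdevofe] → [kipdevove]
  (3) Regressive Voicing Assimilation: [kipdevove] → [kibdevove]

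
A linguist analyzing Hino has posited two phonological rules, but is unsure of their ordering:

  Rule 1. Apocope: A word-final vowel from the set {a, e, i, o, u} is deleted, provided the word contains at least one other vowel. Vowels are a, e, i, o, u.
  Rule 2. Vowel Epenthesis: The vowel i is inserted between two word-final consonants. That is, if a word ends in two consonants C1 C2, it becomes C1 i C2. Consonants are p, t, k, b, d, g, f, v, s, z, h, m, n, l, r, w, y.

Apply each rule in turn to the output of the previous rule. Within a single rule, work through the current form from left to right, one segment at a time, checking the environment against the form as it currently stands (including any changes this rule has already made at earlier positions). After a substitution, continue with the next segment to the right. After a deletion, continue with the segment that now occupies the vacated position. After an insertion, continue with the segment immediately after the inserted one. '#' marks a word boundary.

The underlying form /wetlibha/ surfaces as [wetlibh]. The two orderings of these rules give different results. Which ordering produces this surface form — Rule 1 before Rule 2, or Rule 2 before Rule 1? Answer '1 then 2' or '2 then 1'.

Order 1 then 2:
  1 Apocope: [wetlibha] → [wetlibh]
  2 Vowel Epenthesis: [wetlibh] → [wetlibih]
  result: [wetlibih]
Order 2 then 1:
  2 Vowel Epenthesis: no change — [wetlibha]
  1 Apocope: [wetlibha] → [wetlibh]
  result: [wetlibh]

2 then 1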